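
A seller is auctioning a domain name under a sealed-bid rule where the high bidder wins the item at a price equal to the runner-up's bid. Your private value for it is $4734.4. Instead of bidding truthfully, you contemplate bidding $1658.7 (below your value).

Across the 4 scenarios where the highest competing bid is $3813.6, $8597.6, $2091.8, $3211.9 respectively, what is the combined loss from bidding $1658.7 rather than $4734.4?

The deviation costs you only when the competing bid falls strictly between $1658.7 and $4734.4; elsewhere both bids give the same outcome.
$3813.6: truthful payoff $920.8, deviation payoff $0 → loss $920.8.
$8597.6: outcomes coincide → loss $0.
$2091.8: truthful payoff $2642.6, deviation payoff $0 → loss $2642.6.
$3211.9: truthful payoff $1522.5, deviation payoff $0 → loss $1522.5.
Total loss = $920.8 + $2642.6 + $1522.5 = $5085.9.
Because the price is fixed by the runner-up's bid, deviating from your value can only change a good outcome into a bad one — never the reverse.

$5085.9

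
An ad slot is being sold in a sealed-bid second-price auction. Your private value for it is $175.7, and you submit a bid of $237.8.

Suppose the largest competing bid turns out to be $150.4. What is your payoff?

$25.3

Your bid $237.8 exceeds the highest competing bid $150.4, so you win.
In a second-price auction the winner pays the second-highest bid, $150.4.
Payoff = value − price = $175.7 − $150.4 = $25.3.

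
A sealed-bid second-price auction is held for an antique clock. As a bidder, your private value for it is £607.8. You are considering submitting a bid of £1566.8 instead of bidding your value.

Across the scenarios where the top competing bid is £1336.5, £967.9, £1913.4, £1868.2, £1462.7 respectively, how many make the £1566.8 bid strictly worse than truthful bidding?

The deviation hurts exactly when the highest competing bid lies strictly between £607.8 and £1566.8 — overbidding then wins at a price above your value.
£1336.5: inside the interval → strictly worse (loss £728.7).
£967.9: inside the interval → strictly worse (loss £360.1).
£1913.4: above both → same outcome either way.
£1868.2: above both → same outcome either way.
£1462.7: inside the interval → strictly worse (loss £854.9).
Count: 3.

3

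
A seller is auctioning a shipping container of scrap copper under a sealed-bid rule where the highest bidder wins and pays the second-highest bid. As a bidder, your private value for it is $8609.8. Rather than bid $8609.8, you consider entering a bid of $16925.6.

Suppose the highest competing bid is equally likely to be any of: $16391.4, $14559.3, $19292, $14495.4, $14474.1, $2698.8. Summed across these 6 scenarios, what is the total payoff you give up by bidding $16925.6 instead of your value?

$25481

The deviation costs you only when the competing bid falls strictly between $8609.8 and $16925.6; elsewhere both bids give the same outcome.
$16391.4: truthful payoff $0, deviation payoff −$7781.6 → loss $7781.6.
$14559.3: truthful payoff $0, deviation payoff −$5949.5 → loss $5949.5.
$19292: outcomes coincide → loss $0.
$14495.4: truthful payoff $0, deviation payoff −$5885.6 → loss $5885.6.
$14474.1: truthful payoff $0, deviation payoff −$5864.3 → loss $5864.3.
$2698.8: outcomes coincide → loss $0.
Total loss = $7781.6 + $5949.5 + $5885.6 + $5864.3 = $25481.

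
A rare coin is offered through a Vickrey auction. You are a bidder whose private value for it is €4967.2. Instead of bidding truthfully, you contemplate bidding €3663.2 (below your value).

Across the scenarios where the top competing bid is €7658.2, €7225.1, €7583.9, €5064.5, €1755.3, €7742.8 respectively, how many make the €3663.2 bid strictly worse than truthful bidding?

The deviation hurts exactly when the highest competing bid lies strictly between €3663.2 and €4967.2 — underbidding then forfeits a profitable win.
€7658.2: above both → same outcome either way.
€7225.1: above both → same outcome either way.
€7583.9: above both → same outcome either way.
€5064.5: above both → same outcome either way.
€1755.3: below both → same outcome either way.
€7742.8: above both → same outcome either way.
Count: 0.

0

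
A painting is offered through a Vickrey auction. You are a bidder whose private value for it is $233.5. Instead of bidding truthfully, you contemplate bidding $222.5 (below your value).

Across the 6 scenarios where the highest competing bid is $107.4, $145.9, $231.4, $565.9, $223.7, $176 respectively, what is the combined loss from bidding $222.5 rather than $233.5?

$11.9

The deviation costs you only when the competing bid falls strictly between $222.5 and $233.5; elsewhere both bids give the same outcome.
$107.4: outcomes coincide → loss $0.
$145.9: outcomes coincide → loss $0.
$231.4: truthful payoff $2.1, deviation payoff $0 → loss $2.1.
$565.9: outcomes coincide → loss $0.
$223.7: truthful payoff $9.8, deviation payoff $0 → loss $9.8.
$176: outcomes coincide → loss $0.
Total loss = $2.1 + $9.8 = $11.9.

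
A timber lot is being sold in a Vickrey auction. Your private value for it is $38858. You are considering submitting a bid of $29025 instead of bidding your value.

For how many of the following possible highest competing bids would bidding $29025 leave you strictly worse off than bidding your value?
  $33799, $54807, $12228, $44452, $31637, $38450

3

The deviation hurts exactly when the highest competing bid lies strictly between $29025 and $38858 — underbidding then forfeits a profitable win.
$33799: inside the interval → strictly worse (loss $5059).
$54807: above both → same outcome either way.
$12228: below both → same outcome either way.
$44452: above both → same outcome either way.
$31637: inside the interval → strictly worse (loss $7221).
$38450: inside the interval → strictly worse (loss $408).
Count: 3.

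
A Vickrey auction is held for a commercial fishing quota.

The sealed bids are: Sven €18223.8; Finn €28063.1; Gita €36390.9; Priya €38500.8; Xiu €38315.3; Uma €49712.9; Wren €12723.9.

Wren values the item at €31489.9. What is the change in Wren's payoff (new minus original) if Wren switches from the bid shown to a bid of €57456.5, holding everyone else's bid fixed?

−€18223

The highest bid among the other bidders is €49712.9; Wren's bid doesn't change that.
Original bid €12723.9: Wren is not highest (top rival bid is €49712.9); payoff €0.
Alternative bid €57456.5: Wren is highest, pays the top rival bid €49712.9; payoff €31489.9 − €49712.9 = −€18223.
Change in payoff = −€18223 − (€0) = −€18223.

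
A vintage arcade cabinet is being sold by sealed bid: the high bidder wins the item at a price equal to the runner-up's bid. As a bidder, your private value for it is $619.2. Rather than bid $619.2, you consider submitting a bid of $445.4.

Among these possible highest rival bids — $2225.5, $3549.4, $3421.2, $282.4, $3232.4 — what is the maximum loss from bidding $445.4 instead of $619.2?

$0

$2225.5: same outcome either way → loss $0.
$3549.4: same outcome either way → loss $0.
$3421.2: same outcome either way → loss $0.
$282.4: same outcome either way → loss $0.
$3232.4: same outcome either way → loss $0.
Maximum loss: $0.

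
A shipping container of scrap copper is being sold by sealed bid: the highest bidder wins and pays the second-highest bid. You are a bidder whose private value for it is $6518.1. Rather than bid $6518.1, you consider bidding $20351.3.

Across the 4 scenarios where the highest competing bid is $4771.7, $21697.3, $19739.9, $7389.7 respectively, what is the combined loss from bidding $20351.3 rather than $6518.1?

$14093.4

The deviation costs you only when the competing bid falls strictly between $6518.1 and $20351.3; elsewhere both bids give the same outcome.
$4771.7: outcomes coincide → loss $0.
$21697.3: outcomes coincide → loss $0.
$19739.9: truthful payoff $0, deviation payoff −$13221.8 → loss $13221.8.
$7389.7: truthful payoff $0, deviation payoff −$871.6 → loss $871.6.
Total loss = $13221.8 + $871.6 = $14093.4.
Truthful bidding weakly dominates here: raising your bid can only win items priced above your value, and lowering it can only forfeit items priced below.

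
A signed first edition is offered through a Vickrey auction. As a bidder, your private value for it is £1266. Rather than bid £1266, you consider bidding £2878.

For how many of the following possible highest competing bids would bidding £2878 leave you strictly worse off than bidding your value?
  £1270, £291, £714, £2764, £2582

The deviation hurts exactly when the highest competing bid lies strictly between £1266 and £2878 — overbidding then wins at a price above your value.
£1270: inside the interval → strictly worse (loss £4).
£291: below both → same outcome either way.
£714: below both → same outcome either way.
£2764: inside the interval → strictly worse (loss £1498).
£2582: inside the interval → strictly worse (loss £1316).
Count: 3.

3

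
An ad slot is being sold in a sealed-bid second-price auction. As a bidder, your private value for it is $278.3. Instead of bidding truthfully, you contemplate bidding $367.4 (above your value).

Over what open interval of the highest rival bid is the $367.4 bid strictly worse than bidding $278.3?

If the competing bid is below $278.3, both bids win at the same price — no difference.
If it is above $367.4, both bids lose — no difference.
If it lies strictly between $278.3 and $367.4, bidding your value loses (payoff 0) while bidding $367.4 wins at a price above your value (payoff negative).
So the deviation strictly hurts on the open interval ($278.3, $367.4).

($278.3, $367.4)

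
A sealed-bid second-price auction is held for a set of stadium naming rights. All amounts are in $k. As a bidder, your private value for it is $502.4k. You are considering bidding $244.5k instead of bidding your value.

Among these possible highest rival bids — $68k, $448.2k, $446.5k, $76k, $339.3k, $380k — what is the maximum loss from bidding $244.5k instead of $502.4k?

$163.1k

$68k: same outcome either way → loss $0k.
$448.2k: truthful gives $54.2k, deviation gives $0k → loss $54.2k.
$446.5k: truthful gives $55.9k, deviation gives $0k → loss $55.9k.
$76k: same outcome either way → loss $0k.
$339.3k: truthful gives $163.1k, deviation gives $0k → loss $163.1k.
$380k: truthful gives $122.4k, deviation gives $0k → loss $122.4k.
Maximum loss: $163.1k.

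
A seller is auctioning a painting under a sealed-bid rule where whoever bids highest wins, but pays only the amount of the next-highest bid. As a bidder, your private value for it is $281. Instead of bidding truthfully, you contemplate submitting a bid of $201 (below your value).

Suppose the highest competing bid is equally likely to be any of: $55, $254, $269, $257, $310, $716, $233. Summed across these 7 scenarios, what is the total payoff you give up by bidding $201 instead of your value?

The deviation costs you only when the competing bid falls strictly between $201 and $281; elsewhere both bids give the same outcome.
$55: outcomes coincide → loss $0.
$254: truthful payoff $27, deviation payoff $0 → loss $27.
$269: truthful payoff $12, deviation payoff $0 → loss $12.
$257: truthful payoff $24, deviation payoff $0 → loss $24.
$310: outcomes coincide → loss $0.
$716: outcomes coincide → loss $0.
$233: truthful payoff $48, deviation payoff $0 → loss $48.
Total loss = $27 + $12 + $24 + $48 = $111.

$111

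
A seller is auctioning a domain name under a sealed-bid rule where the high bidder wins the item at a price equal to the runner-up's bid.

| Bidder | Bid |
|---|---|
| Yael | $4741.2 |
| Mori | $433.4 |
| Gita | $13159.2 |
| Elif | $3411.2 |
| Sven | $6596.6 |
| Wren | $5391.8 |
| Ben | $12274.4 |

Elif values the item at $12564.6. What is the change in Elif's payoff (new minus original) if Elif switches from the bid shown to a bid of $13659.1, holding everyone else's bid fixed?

−$594.6

The highest bid among the other bidders is $13159.2; Elif's bid doesn't change that.
Original bid $3411.2: Elif is not highest (top rival bid is $13159.2); payoff $0.
Alternative bid $13659.1: Elif is highest, pays the top rival bid $13159.2; payoff $12564.6 − $13159.2 = −$594.6.
Change in payoff = −$594.6 − ($0) = −$594.6.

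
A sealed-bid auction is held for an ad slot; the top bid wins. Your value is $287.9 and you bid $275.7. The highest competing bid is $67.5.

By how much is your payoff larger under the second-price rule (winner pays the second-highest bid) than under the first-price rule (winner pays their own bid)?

You have the highest bid, so you win under either rule.
Second-price: pay $67.5 → payoff $220.4.
First-price: pay your own bid $275.7 → payoff $12.2.
Difference = $220.4 − ($12.2) = $208.2.

$208.2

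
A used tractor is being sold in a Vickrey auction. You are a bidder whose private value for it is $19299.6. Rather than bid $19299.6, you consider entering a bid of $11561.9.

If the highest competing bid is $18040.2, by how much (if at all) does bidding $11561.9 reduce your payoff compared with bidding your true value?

$1259.4

Bidding your value $19299.6: you win (since $19299.6 > $18040.2) and pay $18040.2. Payoff $1259.4.
Bidding $11561.9: you lose. Payoff $0.
The competing bid $18040.2 lies between your shaded bid and your value, so underbidding forfeits an item you could have won at a profitable price.
Loss from deviating = $1259.4 − ($0) = $1259.4.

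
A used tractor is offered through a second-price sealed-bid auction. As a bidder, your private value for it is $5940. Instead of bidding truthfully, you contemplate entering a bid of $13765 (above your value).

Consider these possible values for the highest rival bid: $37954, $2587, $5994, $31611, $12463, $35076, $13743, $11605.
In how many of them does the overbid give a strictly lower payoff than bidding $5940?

4

The deviation hurts exactly when the highest competing bid lies strictly between $5940 and $13765 — overbidding then wins at a price above your value.
$37954: above both → same outcome either way.
$2587: below both → same outcome either way.
$5994: inside the interval → strictly worse (loss $54).
$31611: above both → same outcome either way.
$12463: inside the interval → strictly worse (loss $6523).
$35076: above both → same outcome either way.
$13743: inside the interval → strictly worse (loss $7803).
$11605: inside the interval → strictly worse (loss $5665).
Count: 4.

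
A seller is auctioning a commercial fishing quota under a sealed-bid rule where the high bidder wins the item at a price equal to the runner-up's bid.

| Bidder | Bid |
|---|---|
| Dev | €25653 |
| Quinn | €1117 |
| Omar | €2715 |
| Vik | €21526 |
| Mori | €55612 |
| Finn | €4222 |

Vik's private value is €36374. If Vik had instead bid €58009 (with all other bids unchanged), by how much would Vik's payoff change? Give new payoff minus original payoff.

−€19238

The highest bid among the other bidders is €55612; Vik's bid doesn't change that.
Original bid €21526: Vik is not highest (top rival bid is €55612); payoff €0.
Alternative bid €58009: Vik is highest, pays the top rival bid €55612; payoff €36374 − €55612 = −€19238.
Change in payoff = −€19238 − (€0) = −€19238.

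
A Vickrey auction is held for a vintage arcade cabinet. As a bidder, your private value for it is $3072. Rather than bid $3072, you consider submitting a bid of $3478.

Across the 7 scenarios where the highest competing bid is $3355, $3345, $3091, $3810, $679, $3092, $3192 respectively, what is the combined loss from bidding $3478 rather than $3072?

$715

The deviation costs you only when the competing bid falls strictly between $3072 and $3478; elsewhere both bids give the same outcome.
$3355: truthful payoff $0, deviation payoff −$283 → loss $283.
$3345: truthful payoff $0, deviation payoff −$273 → loss $273.
$3091: truthful payoff $0, deviation payoff −$19 → loss $19.
$3810: outcomes coincide → loss $0.
$679: outcomes coincide → loss $0.
$3092: truthful payoff $0, deviation payoff −$20 → loss $20.
$3192: truthful payoff $0, deviation payoff −$120 → loss $120.
Total loss = $283 + $273 + $19 + $20 + $120 = $715.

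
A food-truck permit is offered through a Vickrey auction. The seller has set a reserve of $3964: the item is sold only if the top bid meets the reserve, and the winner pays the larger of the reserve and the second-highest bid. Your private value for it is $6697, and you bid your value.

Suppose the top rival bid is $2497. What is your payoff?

$2733

Your bid $6697 is the highest and exceeds the reserve.
Price = max(second-highest bid, reserve) = max($2497, $3964) = $3964.
Payoff = $6697 − $3964 = $2733.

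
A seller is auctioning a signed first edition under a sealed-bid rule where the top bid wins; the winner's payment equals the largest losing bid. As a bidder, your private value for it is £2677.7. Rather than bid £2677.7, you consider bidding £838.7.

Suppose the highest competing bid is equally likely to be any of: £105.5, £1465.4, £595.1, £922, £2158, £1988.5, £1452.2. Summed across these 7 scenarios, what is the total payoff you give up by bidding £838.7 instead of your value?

£5402.4

The deviation costs you only when the competing bid falls strictly between £838.7 and £2677.7; elsewhere both bids give the same outcome.
£105.5: outcomes coincide → loss £0.
£1465.4: truthful payoff £1212.3, deviation payoff £0 → loss £1212.3.
£595.1: outcomes coincide → loss £0.
£922: truthful payoff £1755.7, deviation payoff £0 → loss £1755.7.
£2158: truthful payoff £519.7, deviation payoff £0 → loss £519.7.
£1988.5: truthful payoff £689.2, deviation payoff £0 → loss £689.2.
£1452.2: truthful payoff £1225.5, deviation payoff £0 → loss £1225.5.
Total loss = £1212.3 + £1755.7 + £519.7 + £689.2 + £1225.5 = £5402.4.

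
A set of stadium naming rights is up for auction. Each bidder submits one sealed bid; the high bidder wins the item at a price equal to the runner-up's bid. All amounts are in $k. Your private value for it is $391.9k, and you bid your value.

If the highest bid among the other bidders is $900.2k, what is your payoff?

Your bid $391.9k is below the highest competing bid $900.2k, so you lose.
A losing bidder pays nothing and receives nothing: payoff = $0k.

$0k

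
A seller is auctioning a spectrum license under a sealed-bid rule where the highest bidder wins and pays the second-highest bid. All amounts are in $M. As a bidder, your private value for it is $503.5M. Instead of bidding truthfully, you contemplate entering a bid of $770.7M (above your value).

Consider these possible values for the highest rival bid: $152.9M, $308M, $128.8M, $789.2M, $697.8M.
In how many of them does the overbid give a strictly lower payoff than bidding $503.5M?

The deviation hurts exactly when the highest competing bid lies strictly between $503.5M and $770.7M — overbidding then wins at a price above your value.
$152.9M: below both → same outcome either way.
$308M: below both → same outcome either way.
$128.8M: below both → same outcome either way.
$789.2M: above both → same outcome either way.
$697.8M: inside the interval → strictly worse (loss $194.3M).
Count: 1.

1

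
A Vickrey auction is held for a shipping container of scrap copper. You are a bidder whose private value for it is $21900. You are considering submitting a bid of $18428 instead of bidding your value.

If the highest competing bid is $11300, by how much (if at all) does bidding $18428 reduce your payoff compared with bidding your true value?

Bidding your value $21900: you win (since $21900 > $11300) and pay $11300. Payoff $10600.
Bidding $18428: you win and pay $11300. Payoff $21900 − $11300 = $10600.
Difference = $10600 − $10600 = $0; both bids lead to the same outcome because the competing bid is below both your value and your alternative bid.

$0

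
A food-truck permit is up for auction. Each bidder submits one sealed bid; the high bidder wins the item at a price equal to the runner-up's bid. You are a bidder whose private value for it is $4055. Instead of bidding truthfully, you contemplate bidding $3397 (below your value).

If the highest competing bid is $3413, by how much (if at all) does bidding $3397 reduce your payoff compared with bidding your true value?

Bidding your value $4055: you win (since $4055 > $3413) and pay $3413. Payoff $642.
Bidding $3397: you lose. Payoff $0.
The competing bid $3413 lies between your shaded bid and your value, so underbidding forfeits an item you could have won at a profitable price.
Loss from deviating = $642 − ($0) = $642.

$642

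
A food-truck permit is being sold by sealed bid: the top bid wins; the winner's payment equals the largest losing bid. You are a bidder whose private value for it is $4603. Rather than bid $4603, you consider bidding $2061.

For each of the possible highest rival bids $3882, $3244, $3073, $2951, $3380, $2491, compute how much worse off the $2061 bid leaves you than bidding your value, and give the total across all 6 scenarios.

$8597

The deviation costs you only when the competing bid falls strictly between $2061 and $4603; elsewhere both bids give the same outcome.
$3882: truthful payoff $721, deviation payoff $0 → loss $721.
$3244: truthful payoff $1359, deviation payoff $0 → loss $1359.
$3073: truthful payoff $1530, deviation payoff $0 → loss $1530.
$2951: truthful payoff $1652, deviation payoff $0 → loss $1652.
$3380: truthful payoff $1223, deviation payoff $0 → loss $1223.
$2491: truthful payoff $2112, deviation payoff $0 → loss $2112.
Total loss = $721 + $1359 + $1530 + $1652 + $1223 + $2112 = $8597.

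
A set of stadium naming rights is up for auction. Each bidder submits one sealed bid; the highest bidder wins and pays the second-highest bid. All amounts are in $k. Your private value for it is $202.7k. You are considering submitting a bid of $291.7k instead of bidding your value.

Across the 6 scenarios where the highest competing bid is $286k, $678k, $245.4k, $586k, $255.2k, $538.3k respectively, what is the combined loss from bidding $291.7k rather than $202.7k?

The deviation costs you only when the competing bid falls strictly between $202.7k and $291.7k; elsewhere both bids give the same outcome.
$286k: truthful payoff $0k, deviation payoff −$83.3k → loss $83.3k.
$678k: outcomes coincide → loss $0k.
$245.4k: truthful payoff $0k, deviation payoff −$42.7k → loss $42.7k.
$586k: outcomes coincide → loss $0k.
$255.2k: truthful payoff $0k, deviation payoff −$52.5k → loss $52.5k.
$538.3k: outcomes coincide → loss $0k.
Total loss = $83.3k + $42.7k + $52.5k = $178.5k.
Because the price is fixed by the runner-up's bid, deviating from your value can only change a good outcome into a bad one — never the reverse.

$178.5k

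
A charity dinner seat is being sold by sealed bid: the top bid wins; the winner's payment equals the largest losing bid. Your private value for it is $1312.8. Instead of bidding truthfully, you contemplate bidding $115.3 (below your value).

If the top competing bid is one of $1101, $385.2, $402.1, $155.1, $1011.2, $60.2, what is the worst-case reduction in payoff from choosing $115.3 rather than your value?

$1101: truthful gives $211.8, deviation gives $0 → loss $211.8.
$385.2: truthful gives $927.6, deviation gives $0 → loss $927.6.
$402.1: truthful gives $910.7, deviation gives $0 → loss $910.7.
$155.1: truthful gives $1157.7, deviation gives $0 → loss $1157.7.
$1011.2: truthful gives $301.6, deviation gives $0 → loss $301.6.
$60.2: same outcome either way → loss $0.
Maximum loss: $1157.7.

$1157.7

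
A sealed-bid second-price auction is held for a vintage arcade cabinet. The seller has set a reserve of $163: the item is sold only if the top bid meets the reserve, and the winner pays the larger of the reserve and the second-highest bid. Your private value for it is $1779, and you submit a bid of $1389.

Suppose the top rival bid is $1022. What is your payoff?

$757

Your bid $1389 is the highest and exceeds the reserve.
Price = max(second-highest bid, reserve) = max($1022, $163) = $1022.
Payoff = $1779 − $1022 = $757.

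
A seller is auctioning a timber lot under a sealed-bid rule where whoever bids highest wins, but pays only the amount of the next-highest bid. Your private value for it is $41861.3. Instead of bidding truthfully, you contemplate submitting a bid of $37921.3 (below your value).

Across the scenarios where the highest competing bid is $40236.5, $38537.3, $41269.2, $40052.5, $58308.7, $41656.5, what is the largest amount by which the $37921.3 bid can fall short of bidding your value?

$3324

$40236.5: truthful gives $1624.8, deviation gives $0 → loss $1624.8.
$38537.3: truthful gives $3324, deviation gives $0 → loss $3324.
$41269.2: truthful gives $592.1, deviation gives $0 → loss $592.1.
$40052.5: truthful gives $1808.8, deviation gives $0 → loss $1808.8.
$58308.7: same outcome either way → loss $0.
$41656.5: truthful gives $204.8, deviation gives $0 → loss $204.8.
Maximum loss: $3324.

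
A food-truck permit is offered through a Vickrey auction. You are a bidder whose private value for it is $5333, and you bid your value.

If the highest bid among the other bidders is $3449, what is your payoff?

Your bid $5333 exceeds the highest competing bid $3449, so you win.
In a second-price auction the winner pays the second-highest bid, $3449.
Payoff = value − price = $5333 − $3449 = $1884.

$1884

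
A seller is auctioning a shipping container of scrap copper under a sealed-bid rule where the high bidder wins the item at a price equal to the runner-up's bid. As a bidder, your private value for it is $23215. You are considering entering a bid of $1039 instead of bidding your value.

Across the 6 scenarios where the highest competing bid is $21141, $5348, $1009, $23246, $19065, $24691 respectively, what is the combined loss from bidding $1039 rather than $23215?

$24091

The deviation costs you only when the competing bid falls strictly between $1039 and $23215; elsewhere both bids give the same outcome.
$21141: truthful payoff $2074, deviation payoff $0 → loss $2074.
$5348: truthful payoff $17867, deviation payoff $0 → loss $17867.
$1009: outcomes coincide → loss $0.
$23246: outcomes coincide → loss $0.
$19065: truthful payoff $4150, deviation payoff $0 → loss $4150.
$24691: outcomes coincide → loss $0.
Total loss = $2074 + $17867 + $4150 = $24091.
Because the price is fixed by the runner-up's bid, deviating from your value can only change a good outcome into a bad one — never the reverse.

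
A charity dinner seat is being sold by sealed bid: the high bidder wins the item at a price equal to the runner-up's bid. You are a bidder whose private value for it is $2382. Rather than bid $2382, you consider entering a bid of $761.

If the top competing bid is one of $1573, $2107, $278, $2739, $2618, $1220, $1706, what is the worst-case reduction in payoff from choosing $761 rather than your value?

$1162

$1573: truthful gives $809, deviation gives $0 → loss $809.
$2107: truthful gives $275, deviation gives $0 → loss $275.
$278: same outcome either way → loss $0.
$2739: same outcome either way → loss $0.
$2618: same outcome either way → loss $0.
$1220: truthful gives $1162, deviation gives $0 → loss $1162.
$1706: truthful gives $676, deviation gives $0 → loss $676.
Maximum loss: $1162.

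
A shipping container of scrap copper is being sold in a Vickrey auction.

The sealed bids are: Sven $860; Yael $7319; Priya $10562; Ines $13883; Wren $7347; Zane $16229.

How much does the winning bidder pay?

Highest bid: Zane at $16229, so Zane wins.
Second-highest bid: Ines at $13883 — that is the price the winner pays.

$13883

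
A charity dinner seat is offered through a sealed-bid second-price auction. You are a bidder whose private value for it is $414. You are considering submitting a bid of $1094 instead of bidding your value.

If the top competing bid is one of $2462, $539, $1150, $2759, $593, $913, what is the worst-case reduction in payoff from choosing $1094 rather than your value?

$499

$2462: same outcome either way → loss $0.
$539: truthful gives $0, deviation gives −$125 → loss $125.
$1150: same outcome either way → loss $0.
$2759: same outcome either way → loss $0.
$593: truthful gives $0, deviation gives −$179 → loss $179.
$913: truthful gives $0, deviation gives −$499 → loss $499.
Maximum loss: $499.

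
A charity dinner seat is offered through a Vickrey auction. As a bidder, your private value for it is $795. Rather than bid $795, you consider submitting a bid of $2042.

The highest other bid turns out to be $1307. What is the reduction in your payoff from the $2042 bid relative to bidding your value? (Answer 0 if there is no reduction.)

Bidding your value $795: you lose (since $795 < $1307). Payoff $0.
Bidding $2042: you win and pay $1307. Payoff $795 − $1307 = −$512.
The competing bid $1307 lies between your value and your inflated bid, so overbidding wins an item priced above your value.
Loss from deviating = $0 − (−$512) = $512.
Because the price is fixed by the runner-up's bid, deviating from your value can only change a good outcome into a bad one — never the reverse.

$512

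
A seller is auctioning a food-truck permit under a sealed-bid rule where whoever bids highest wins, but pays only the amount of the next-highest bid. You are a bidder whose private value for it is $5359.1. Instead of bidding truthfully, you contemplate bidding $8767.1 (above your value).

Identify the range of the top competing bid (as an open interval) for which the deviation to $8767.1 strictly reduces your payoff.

($5359.1, $8767.1)

If the competing bid is below $5359.1, both bids win at the same price — no difference.
If it is above $8767.1, both bids lose — no difference.
If it lies strictly between $5359.1 and $8767.1, bidding your value loses (payoff 0) while bidding $8767.1 wins at a price above your value (payoff negative).
So the deviation strictly hurts on the open interval ($5359.1, $8767.1).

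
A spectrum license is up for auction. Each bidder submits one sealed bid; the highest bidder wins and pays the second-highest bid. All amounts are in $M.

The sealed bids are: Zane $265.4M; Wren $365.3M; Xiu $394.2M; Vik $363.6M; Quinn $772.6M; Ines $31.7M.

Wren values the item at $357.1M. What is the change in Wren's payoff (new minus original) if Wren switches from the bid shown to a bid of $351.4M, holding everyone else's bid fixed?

$0M

The highest bid among the other bidders is $772.6M; Wren's bid doesn't change that.
Original bid $365.3M: Wren is not highest (top rival bid is $772.6M); payoff $0M.
Alternative bid $351.4M: Wren is not highest (top rival bid is $772.6M); payoff $0M.
Change in payoff = $0M − ($0M) = $0M.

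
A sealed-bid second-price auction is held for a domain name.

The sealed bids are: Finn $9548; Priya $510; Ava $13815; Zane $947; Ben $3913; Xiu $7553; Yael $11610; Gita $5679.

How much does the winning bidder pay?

$11610

Highest bid: Ava at $13815, so Ava wins.
Second-highest bid: Yael at $11610 — that is the price the winner pays.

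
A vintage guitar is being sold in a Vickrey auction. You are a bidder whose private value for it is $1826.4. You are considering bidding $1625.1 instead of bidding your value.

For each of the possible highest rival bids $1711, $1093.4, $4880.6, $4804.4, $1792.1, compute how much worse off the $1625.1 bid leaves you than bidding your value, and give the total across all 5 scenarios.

$149.7

The deviation costs you only when the competing bid falls strictly between $1625.1 and $1826.4; elsewhere both bids give the same outcome.
$1711: truthful payoff $115.4, deviation payoff $0 → loss $115.4.
$1093.4: outcomes coincide → loss $0.
$4880.6: outcomes coincide → loss $0.
$4804.4: outcomes coincide → loss $0.
$1792.1: truthful payoff $34.3, deviation payoff $0 → loss $34.3.
Total loss = $115.4 + $34.3 = $149.7.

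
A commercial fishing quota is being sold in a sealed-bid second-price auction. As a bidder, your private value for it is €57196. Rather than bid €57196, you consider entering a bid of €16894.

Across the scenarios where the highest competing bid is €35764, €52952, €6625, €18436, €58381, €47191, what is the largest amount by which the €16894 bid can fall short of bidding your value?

€38760

€35764: truthful gives €21432, deviation gives €0 → loss €21432.
€52952: truthful gives €4244, deviation gives €0 → loss €4244.
€6625: same outcome either way → loss €0.
€18436: truthful gives €38760, deviation gives €0 → loss €38760.
€58381: same outcome either way → loss €0.
€47191: truthful gives €10005, deviation gives €0 → loss €10005.
Maximum loss: €38760.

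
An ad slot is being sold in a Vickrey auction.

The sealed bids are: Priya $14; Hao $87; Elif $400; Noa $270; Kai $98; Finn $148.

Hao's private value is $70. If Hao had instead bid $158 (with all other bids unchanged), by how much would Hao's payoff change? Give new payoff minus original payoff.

The highest bid among the other bidders is $400; Hao's bid doesn't change that.
Original bid $87: Hao is not highest (top rival bid is $400); payoff $0.
Alternative bid $158: Hao is not highest (top rival bid is $400); payoff $0.
Change in payoff = $0 − ($0) = $0.

$0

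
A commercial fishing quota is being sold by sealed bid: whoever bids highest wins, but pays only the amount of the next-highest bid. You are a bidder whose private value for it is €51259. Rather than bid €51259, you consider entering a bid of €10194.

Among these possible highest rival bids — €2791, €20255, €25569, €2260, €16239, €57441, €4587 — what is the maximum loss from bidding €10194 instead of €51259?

€2791: same outcome either way → loss €0.
€20255: truthful gives €31004, deviation gives €0 → loss €31004.
€25569: truthful gives €25690, deviation gives €0 → loss €25690.
€2260: same outcome either way → loss €0.
€16239: truthful gives €35020, deviation gives €0 → loss €35020.
€57441: same outcome either way → loss €0.
€4587: same outcome either way → loss €0.
Maximum loss: €35020.

€35020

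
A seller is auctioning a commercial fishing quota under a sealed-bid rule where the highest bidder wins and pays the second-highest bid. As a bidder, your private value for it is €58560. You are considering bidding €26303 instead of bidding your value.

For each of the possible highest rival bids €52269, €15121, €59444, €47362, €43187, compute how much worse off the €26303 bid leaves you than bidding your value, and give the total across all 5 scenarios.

€32862

The deviation costs you only when the competing bid falls strictly between €26303 and €58560; elsewhere both bids give the same outcome.
€52269: truthful payoff €6291, deviation payoff €0 → loss €6291.
€15121: outcomes coincide → loss €0.
€59444: outcomes coincide → loss €0.
€47362: truthful payoff €11198, deviation payoff €0 → loss €11198.
€43187: truthful payoff €15373, deviation payoff €0 → loss €15373.
Total loss = €6291 + €11198 + €15373 = €32862.
In a second-price auction your bid sets only whether you win, not what you pay, so bidding your true value is weakly dominant.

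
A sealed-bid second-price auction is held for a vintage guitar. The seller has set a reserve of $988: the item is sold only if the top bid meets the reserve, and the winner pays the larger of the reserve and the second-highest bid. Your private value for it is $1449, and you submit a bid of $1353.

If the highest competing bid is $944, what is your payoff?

$461

Your bid $1353 is the highest and exceeds the reserve.
Price = max(second-highest bid, reserve) = max($944, $988) = $988.
Payoff = $1449 − $988 = $461.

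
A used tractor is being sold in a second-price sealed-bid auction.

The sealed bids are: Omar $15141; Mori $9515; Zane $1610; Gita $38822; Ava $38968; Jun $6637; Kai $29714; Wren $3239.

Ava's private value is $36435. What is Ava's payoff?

−$2387

Highest bid: Ava at $38968, so Ava wins.
Second-highest bid: Gita at $38822 — that is the price the winner pays.
Ava's payoff = value − price = $36435 − $38822 = −$2387.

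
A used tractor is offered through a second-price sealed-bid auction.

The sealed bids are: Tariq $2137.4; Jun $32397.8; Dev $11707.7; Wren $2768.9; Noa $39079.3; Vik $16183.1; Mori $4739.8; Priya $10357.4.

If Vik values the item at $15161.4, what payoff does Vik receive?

Highest bid: Noa at $39079.3, so Noa wins.
Second-highest bid: Jun at $32397.8 — that is the price the winner pays.
Vik did not win, so Vik pays nothing and receives nothing: payoff $0.

$0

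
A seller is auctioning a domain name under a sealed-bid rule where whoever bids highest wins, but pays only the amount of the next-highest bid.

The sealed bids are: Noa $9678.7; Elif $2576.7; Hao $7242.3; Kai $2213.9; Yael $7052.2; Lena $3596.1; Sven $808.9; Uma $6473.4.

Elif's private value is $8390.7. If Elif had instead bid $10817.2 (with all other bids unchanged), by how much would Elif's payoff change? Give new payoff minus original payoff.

The highest bid among the other bidders is $9678.7; Elif's bid doesn't change that.
Original bid $2576.7: Elif is not highest (top rival bid is $9678.7); payoff $0.
Alternative bid $10817.2: Elif is highest, pays the top rival bid $9678.7; payoff $8390.7 − $9678.7 = −$1288.
Change in payoff = −$1288 − ($0) = −$1288.

−$1288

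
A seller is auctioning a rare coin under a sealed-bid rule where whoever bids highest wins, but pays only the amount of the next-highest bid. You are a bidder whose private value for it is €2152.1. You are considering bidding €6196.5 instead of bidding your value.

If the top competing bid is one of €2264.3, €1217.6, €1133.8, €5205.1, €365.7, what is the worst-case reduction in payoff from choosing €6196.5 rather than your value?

€2264.3: truthful gives €0, deviation gives −€112.2 → loss €112.2.
€1217.6: same outcome either way → loss €0.
€1133.8: same outcome either way → loss €0.
€5205.1: truthful gives €0, deviation gives −€3053 → loss €3053.
€365.7: same outcome either way → loss €0.
Maximum loss: €3053.

€3053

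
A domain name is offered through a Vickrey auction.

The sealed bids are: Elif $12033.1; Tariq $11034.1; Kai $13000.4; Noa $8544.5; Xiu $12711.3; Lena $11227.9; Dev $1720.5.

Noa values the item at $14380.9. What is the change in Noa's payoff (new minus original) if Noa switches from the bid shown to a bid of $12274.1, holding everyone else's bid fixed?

$0

The highest bid among the other bidders is $13000.4; Noa's bid doesn't change that.
Original bid $8544.5: Noa is not highest (top rival bid is $13000.4); payoff $0.
Alternative bid $12274.1: Noa is not highest (top rival bid is $13000.4); payoff $0.
Change in payoff = $0 − ($0) = $0.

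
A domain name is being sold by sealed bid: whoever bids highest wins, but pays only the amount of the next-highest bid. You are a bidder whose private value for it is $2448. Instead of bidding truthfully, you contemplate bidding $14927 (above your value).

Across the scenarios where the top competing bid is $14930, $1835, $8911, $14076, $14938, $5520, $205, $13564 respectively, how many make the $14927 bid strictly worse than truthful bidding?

The deviation hurts exactly when the highest competing bid lies strictly between $2448 and $14927 — overbidding then wins at a price above your value.
$14930: above both → same outcome either way.
$1835: below both → same outcome either way.
$8911: inside the interval → strictly worse (loss $6463).
$14076: inside the interval → strictly worse (loss $11628).
$14938: above both → same outcome either way.
$5520: inside the interval → strictly worse (loss $3072).
$205: below both → same outcome either way.
$13564: inside the interval → strictly worse (loss $11116).
Count: 4.

4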